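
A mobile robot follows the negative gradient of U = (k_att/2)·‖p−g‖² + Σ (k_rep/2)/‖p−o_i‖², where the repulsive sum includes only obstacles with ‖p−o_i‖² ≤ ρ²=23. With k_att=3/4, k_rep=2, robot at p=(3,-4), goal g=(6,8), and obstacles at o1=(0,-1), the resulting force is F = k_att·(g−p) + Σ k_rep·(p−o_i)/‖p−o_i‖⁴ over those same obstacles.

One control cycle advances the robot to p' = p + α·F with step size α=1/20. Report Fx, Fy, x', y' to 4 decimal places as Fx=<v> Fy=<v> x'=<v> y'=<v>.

F_att = 3/4·(g−p) = 3/4·(3,12) = (2.2500,9.0000)
o1: d²=18 ≤ ρ²=23; F_rep = 2·(3,-3)/18² = (0.0185,-0.0185)
F = F_att + ΣF_rep = (2.2685,8.9815)
p' = p + 1/20·F = (3.1134,-3.5509)

Fx=2.2685 Fy=8.9815 x'=3.1134 y'=-3.5509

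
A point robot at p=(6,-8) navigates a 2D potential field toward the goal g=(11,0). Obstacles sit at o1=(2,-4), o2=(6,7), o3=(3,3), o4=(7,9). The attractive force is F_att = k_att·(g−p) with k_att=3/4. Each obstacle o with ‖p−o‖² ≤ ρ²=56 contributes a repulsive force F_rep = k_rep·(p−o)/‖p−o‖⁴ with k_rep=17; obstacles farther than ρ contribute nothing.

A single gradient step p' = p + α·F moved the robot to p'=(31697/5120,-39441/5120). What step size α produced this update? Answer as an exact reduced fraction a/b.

α = 1/20

F_att = 3/4·(g−p) = 3/4·(5,8) = (3.7500,6.0000)
o1: d²=32 ≤ ρ²=56; F_rep = 17·(4,-4)/32² = (0.0664,-0.0664)
o2: d²=225 > ρ²=56 → inactive
o3: d²=130 > ρ²=56 → inactive
o4: d²=290 > ρ²=56 → inactive
F = F_att + ΣF_rep = (3.8164,5.9336)
Δp = p'−p = (0.1908,0.2967); α = Δx/Fx = (977/5120) / (977/256) = 1/20
check: Δy/Fy = (1519/5120) / (1519/256) = 1/20 ✓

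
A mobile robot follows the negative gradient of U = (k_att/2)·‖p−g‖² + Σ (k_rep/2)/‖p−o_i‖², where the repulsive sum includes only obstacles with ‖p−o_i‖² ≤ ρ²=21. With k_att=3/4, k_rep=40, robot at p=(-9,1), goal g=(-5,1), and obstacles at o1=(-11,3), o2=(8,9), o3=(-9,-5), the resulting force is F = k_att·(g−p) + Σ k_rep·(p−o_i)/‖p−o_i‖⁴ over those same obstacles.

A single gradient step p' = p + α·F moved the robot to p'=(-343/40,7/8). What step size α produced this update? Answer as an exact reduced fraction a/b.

F_att = 3/4·(g−p) = 3/4·(4,0) = (3.0000,0.0000)
o1: d²=8 ≤ ρ²=21; F_rep = 40·(2,-2)/8² = (1.2500,-1.2500)
o2: d²=353 > ρ²=21 → inactive
o3: d²=36 > ρ²=21 → inactive
F = F_att + ΣF_rep = (4.2500,-1.2500)
Δp = p'−p = (0.4250,-0.1250); α = Δx/Fx = (17/40) / (17/4) = 1/10
check: Δy/Fy = (-1/8) / (-5/4) = 1/10 ✓

α = 1/10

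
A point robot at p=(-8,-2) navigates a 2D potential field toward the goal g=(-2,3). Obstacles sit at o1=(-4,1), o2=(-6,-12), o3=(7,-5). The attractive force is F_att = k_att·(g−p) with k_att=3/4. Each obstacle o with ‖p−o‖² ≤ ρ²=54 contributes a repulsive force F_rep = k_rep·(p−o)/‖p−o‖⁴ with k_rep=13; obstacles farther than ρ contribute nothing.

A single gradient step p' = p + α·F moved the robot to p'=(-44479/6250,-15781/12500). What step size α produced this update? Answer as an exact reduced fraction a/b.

F_att = 3/4·(g−p) = 3/4·(6,5) = (4.5000,3.7500)
o1: d²=25 ≤ ρ²=54; F_rep = 13·(-4,-3)/25² = (-0.0832,-0.0624)
o2: d²=104 > ρ²=54 → inactive
o3: d²=234 > ρ²=54 → inactive
F = F_att + ΣF_rep = (4.4168,3.6876)
Δp = p'−p = (0.8834,0.7375); α = Δx/Fx = (5521/6250) / (5521/1250) = 1/5
check: Δy/Fy = (9219/12500) / (9219/2500) = 1/5 ✓

α = 1/5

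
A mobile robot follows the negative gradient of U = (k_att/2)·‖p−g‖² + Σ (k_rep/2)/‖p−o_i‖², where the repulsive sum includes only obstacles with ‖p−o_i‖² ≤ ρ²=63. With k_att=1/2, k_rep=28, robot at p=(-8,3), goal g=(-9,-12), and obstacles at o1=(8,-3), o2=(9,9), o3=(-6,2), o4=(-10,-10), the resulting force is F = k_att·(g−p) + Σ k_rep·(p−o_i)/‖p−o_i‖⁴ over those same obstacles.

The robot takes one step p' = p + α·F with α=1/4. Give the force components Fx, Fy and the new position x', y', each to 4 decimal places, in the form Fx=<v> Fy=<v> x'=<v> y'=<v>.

Fx=-2.7400 Fy=-6.3800 x'=-8.6850 y'=1.4050

F_att = 1/2·(g−p) = 1/2·(-1,-15) = (-0.5000,-7.5000)
o1: d²=292 > ρ²=63 → inactive
o2: d²=325 > ρ²=63 → inactive
o3: d²=5 ≤ ρ²=63; F_rep = 28·(-2,1)/5² = (-2.2400,1.1200)
o4: d²=173 > ρ²=63 → inactive
F = F_att + ΣF_rep = (-2.7400,-6.3800)
p' = p + 1/4·F = (-8.6850,1.4050)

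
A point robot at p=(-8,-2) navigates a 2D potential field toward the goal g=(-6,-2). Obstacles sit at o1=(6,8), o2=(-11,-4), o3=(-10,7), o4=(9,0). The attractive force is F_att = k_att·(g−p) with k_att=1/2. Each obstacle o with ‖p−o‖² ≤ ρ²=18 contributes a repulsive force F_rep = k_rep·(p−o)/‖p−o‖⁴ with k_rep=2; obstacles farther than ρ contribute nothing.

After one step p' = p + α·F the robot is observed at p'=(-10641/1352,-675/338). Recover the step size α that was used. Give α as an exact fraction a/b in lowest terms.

F_att = 1/2·(g−p) = 1/2·(2,0) = (1.0000,0.0000)
o1: d²=296 > ρ²=18 → inactive
o2: d²=13 ≤ ρ²=18; F_rep = 2·(3,2)/13² = (0.0355,0.0237)
o3: d²=85 > ρ²=18 → inactive
o4: d²=293 > ρ²=18 → inactive
F = F_att + ΣF_rep = (1.0355,0.0237)
Δp = p'−p = (0.1294,0.0030); α = Δx/Fx = (175/1352) / (175/169) = 1/8
check: Δy/Fy = (1/338) / (4/169) = 1/8 ✓

α = 1/8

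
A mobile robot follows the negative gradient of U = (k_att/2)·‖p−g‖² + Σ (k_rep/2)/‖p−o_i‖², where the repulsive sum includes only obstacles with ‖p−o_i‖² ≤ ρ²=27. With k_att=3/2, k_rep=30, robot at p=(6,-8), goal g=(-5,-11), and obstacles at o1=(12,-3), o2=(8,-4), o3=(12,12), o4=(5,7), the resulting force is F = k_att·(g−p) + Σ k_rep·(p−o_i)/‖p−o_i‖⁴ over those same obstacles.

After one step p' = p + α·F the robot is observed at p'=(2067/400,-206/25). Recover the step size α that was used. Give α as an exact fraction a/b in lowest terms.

α = 1/20

F_att = 3/2·(g−p) = 3/2·(-11,-3) = (-16.5000,-4.5000)
o1: d²=61 > ρ²=27 → inactive
o2: d²=20 ≤ ρ²=27; F_rep = 30·(-2,-4)/20² = (-0.1500,-0.3000)
o3: d²=436 > ρ²=27 → inactive
o4: d²=226 > ρ²=27 → inactive
F = F_att + ΣF_rep = (-16.6500,-4.8000)
Δp = p'−p = (-0.8325,-0.2400); α = Δx/Fx = (-333/400) / (-333/20) = 1/20
check: Δy/Fy = (-6/25) / (-24/5) = 1/20 ✓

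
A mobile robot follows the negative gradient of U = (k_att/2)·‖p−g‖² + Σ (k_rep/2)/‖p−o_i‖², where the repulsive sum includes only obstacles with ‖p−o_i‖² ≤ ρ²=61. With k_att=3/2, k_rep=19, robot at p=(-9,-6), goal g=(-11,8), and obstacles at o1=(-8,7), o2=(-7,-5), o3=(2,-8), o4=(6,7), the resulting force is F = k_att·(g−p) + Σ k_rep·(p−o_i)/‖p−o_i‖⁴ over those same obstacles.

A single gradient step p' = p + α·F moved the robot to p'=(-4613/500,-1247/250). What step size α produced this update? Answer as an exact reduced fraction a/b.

F_att = 3/2·(g−p) = 3/2·(-2,14) = (-3.0000,21.0000)
o1: d²=170 > ρ²=61 → inactive
o2: d²=5 ≤ ρ²=61; F_rep = 19·(-2,-1)/5² = (-1.5200,-0.7600)
o3: d²=125 > ρ²=61 → inactive
o4: d²=394 > ρ²=61 → inactive
F = F_att + ΣF_rep = (-4.5200,20.2400)
Δp = p'−p = (-0.2260,1.0120); α = Δx/Fx = (-113/500) / (-113/25) = 1/20
check: Δy/Fy = (253/250) / (506/25) = 1/20 ✓

α = 1/20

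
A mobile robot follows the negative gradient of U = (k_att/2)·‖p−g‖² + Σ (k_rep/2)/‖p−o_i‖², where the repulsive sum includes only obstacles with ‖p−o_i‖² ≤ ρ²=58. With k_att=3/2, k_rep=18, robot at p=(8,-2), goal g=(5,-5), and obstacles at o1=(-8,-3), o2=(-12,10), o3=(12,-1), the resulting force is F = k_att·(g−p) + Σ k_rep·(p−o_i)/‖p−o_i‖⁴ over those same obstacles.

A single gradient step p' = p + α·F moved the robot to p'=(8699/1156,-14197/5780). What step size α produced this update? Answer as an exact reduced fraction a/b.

α = 1/10

F_att = 3/2·(g−p) = 3/2·(-3,-3) = (-4.5000,-4.5000)
o1: d²=257 > ρ²=58 → inactive
o2: d²=544 > ρ²=58 → inactive
o3: d²=17 ≤ ρ²=58; F_rep = 18·(-4,-1)/17² = (-0.2491,-0.0623)
F = F_att + ΣF_rep = (-4.7491,-4.5623)
Δp = p'−p = (-0.4749,-0.4562); α = Δx/Fx = (-549/1156) / (-2745/578) = 1/10
check: Δy/Fy = (-2637/5780) / (-2637/578) = 1/10 ✓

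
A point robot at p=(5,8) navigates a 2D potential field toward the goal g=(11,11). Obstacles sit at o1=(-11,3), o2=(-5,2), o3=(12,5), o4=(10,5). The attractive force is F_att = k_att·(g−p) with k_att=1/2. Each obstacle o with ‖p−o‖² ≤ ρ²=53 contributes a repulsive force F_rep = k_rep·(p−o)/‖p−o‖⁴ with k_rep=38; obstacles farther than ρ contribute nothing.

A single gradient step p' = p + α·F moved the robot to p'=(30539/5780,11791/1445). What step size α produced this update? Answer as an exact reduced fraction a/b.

α = 1/10

F_att = 1/2·(g−p) = 1/2·(6,3) = (3.0000,1.5000)
o1: d²=281 > ρ²=53 → inactive
o2: d²=136 > ρ²=53 → inactive
o3: d²=58 > ρ²=53 → inactive
o4: d²=34 ≤ ρ²=53; F_rep = 38·(-5,3)/34² = (-0.1644,0.0986)
F = F_att + ΣF_rep = (2.8356,1.5986)
Δp = p'−p = (0.2836,0.1599); α = Δx/Fx = (1639/5780) / (1639/578) = 1/10
check: Δy/Fy = (231/1445) / (462/289) = 1/10 ✓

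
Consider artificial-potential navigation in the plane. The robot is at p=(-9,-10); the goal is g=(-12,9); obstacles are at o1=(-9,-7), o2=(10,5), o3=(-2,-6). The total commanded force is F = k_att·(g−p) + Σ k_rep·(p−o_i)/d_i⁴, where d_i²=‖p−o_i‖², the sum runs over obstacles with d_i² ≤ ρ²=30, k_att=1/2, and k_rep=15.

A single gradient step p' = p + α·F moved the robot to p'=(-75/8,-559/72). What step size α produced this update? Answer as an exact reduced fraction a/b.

α = 1/4

F_att = 1/2·(g−p) = 1/2·(-3,19) = (-1.5000,9.5000)
o1: d²=9 ≤ ρ²=30; F_rep = 15·(0,-3)/9² = (0.0000,-0.5556)
o2: d²=586 > ρ²=30 → inactive
o3: d²=65 > ρ²=30 → inactive
F = F_att + ΣF_rep = (-1.5000,8.9444)
Δp = p'−p = (-0.3750,2.2361); α = Δx/Fx = (-3/8) / (-3/2) = 1/4
check: Δy/Fy = (161/72) / (161/18) = 1/4 ✓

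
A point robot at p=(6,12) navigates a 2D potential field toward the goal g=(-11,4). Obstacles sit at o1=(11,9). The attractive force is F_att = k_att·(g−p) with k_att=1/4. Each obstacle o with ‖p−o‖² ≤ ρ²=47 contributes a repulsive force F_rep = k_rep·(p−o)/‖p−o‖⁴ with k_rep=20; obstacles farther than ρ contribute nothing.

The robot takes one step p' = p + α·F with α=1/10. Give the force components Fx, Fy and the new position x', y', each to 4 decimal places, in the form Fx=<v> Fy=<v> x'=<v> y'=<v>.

F_att = 1/4·(g−p) = 1/4·(-17,-8) = (-4.2500,-2.0000)
o1: d²=34 ≤ ρ²=47; F_rep = 20·(-5,3)/34² = (-0.0865,0.0519)
F = F_att + ΣF_rep = (-4.3365,-1.9481)
p' = p + 1/10·F = (5.5663,11.8052)

Fx=-4.3365 Fy=-1.9481 x'=5.5663 y'=11.8052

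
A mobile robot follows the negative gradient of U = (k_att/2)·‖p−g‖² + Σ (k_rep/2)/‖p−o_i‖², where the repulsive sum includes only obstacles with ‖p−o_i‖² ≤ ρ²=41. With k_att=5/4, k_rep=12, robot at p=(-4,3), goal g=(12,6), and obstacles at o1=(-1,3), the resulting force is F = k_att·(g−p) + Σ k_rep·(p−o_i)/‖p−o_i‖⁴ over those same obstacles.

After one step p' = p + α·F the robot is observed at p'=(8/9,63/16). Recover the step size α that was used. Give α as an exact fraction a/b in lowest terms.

F_att = 5/4·(g−p) = 5/4·(16,3) = (20.0000,3.7500)
o1: d²=9 ≤ ρ²=41; F_rep = 12·(-3,0)/9² = (-0.4444,0.0000)
F = F_att + ΣF_rep = (19.5556,3.7500)
Δp = p'−p = (4.8889,0.9375); α = Δx/Fx = (44/9) / (176/9) = 1/4
check: Δy/Fy = (15/16) / (15/4) = 1/4 ✓

α = 1/4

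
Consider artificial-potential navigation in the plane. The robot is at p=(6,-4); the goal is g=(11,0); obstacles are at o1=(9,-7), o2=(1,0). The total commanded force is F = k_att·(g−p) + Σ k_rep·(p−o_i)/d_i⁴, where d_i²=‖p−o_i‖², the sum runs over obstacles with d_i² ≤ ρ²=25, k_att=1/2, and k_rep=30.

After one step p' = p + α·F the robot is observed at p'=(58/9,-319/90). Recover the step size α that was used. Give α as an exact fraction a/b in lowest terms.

F_att = 1/2·(g−p) = 1/2·(5,4) = (2.5000,2.0000)
o1: d²=18 ≤ ρ²=25; F_rep = 30·(-3,3)/18² = (-0.2778,0.2778)
o2: d²=41 > ρ²=25 → inactive
F = F_att + ΣF_rep = (2.2222,2.2778)
Δp = p'−p = (0.4444,0.4556); α = Δx/Fx = (4/9) / (20/9) = 1/5
check: Δy/Fy = (41/90) / (41/18) = 1/5 ✓

α = 1/5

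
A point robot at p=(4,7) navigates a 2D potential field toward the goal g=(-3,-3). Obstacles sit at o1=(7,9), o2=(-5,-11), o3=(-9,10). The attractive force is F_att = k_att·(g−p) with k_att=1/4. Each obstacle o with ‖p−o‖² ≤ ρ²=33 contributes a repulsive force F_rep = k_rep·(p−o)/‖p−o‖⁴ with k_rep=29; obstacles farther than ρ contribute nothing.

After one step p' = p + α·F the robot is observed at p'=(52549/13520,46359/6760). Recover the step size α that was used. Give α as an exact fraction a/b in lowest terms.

α = 1/20

F_att = 1/4·(g−p) = 1/4·(-7,-10) = (-1.7500,-2.5000)
o1: d²=13 ≤ ρ²=33; F_rep = 29·(-3,-2)/13² = (-0.5148,-0.3432)
o2: d²=405 > ρ²=33 → inactive
o3: d²=178 > ρ²=33 → inactive
F = F_att + ΣF_rep = (-2.2648,-2.8432)
Δp = p'−p = (-0.1132,-0.1422); α = Δx/Fx = (-1531/13520) / (-1531/676) = 1/20
check: Δy/Fy = (-961/6760) / (-961/338) = 1/20 ✓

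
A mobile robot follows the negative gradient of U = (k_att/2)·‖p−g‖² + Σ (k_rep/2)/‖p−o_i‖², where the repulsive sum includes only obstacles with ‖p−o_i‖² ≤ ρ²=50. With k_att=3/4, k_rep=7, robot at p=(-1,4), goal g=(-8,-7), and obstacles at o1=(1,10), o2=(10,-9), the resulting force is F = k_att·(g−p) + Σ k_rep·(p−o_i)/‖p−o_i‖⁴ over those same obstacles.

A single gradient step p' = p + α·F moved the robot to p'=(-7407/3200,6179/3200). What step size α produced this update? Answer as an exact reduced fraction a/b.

α = 1/4

F_att = 3/4·(g−p) = 3/4·(-7,-11) = (-5.2500,-8.2500)
o1: d²=40 ≤ ρ²=50; F_rep = 7·(-2,-6)/40² = (-0.0088,-0.0262)
o2: d²=290 > ρ²=50 → inactive
F = F_att + ΣF_rep = (-5.2588,-8.2762)
Δp = p'−p = (-1.3147,-2.0691); α = Δx/Fx = (-4207/3200) / (-4207/800) = 1/4
check: Δy/Fy = (-6621/3200) / (-6621/800) = 1/4 ✓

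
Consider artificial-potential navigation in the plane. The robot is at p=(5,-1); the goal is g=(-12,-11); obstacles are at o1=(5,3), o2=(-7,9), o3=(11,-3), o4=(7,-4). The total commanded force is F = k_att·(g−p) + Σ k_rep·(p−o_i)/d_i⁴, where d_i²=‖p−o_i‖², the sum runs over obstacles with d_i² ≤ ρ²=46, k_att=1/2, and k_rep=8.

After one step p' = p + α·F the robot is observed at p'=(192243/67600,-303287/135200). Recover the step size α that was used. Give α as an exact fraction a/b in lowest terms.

F_att = 1/2·(g−p) = 1/2·(-17,-10) = (-8.5000,-5.0000)
o1: d²=16 ≤ ρ²=46; F_rep = 8·(0,-4)/16² = (0.0000,-0.1250)
o2: d²=244 > ρ²=46 → inactive
o3: d²=40 ≤ ρ²=46; F_rep = 8·(-6,2)/40² = (-0.0300,0.0100)
o4: d²=13 ≤ ρ²=46; F_rep = 8·(-2,3)/13² = (-0.0947,0.1420)
F = F_att + ΣF_rep = (-8.6247,-4.9730)
Δp = p'−p = (-2.1562,-1.2432); α = Δx/Fx = (-145757/67600) / (-145757/16900) = 1/4
check: Δy/Fy = (-168087/135200) / (-168087/33800) = 1/4 ✓

α = 1/4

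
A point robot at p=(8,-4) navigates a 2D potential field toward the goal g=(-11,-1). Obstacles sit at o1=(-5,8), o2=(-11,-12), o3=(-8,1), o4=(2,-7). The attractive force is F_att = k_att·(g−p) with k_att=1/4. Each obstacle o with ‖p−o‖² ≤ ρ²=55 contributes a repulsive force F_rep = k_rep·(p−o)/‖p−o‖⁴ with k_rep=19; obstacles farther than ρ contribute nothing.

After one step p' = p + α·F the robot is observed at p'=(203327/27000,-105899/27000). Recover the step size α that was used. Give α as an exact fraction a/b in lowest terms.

α = 1/10

F_att = 1/4·(g−p) = 1/4·(-19,3) = (-4.7500,0.7500)
o1: d²=313 > ρ²=55 → inactive
o2: d²=425 > ρ²=55 → inactive
o3: d²=281 > ρ²=55 → inactive
o4: d²=45 ≤ ρ²=55; F_rep = 19·(6,3)/45² = (0.0563,0.0281)
F = F_att + ΣF_rep = (-4.6937,0.7781)
Δp = p'−p = (-0.4694,0.0778); α = Δx/Fx = (-12673/27000) / (-12673/2700) = 1/10
check: Δy/Fy = (2101/27000) / (2101/2700) = 1/10 ✓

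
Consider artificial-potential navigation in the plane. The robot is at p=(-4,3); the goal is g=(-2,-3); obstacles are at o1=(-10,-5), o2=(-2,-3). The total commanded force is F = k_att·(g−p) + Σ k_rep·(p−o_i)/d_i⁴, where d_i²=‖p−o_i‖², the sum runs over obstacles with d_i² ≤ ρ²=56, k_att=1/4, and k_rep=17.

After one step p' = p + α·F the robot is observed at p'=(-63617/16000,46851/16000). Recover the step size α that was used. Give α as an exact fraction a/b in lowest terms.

F_att = 1/4·(g−p) = 1/4·(2,-6) = (0.5000,-1.5000)
o1: d²=100 > ρ²=56 → inactive
o2: d²=40 ≤ ρ²=56; F_rep = 17·(-2,6)/40² = (-0.0213,0.0638)
F = F_att + ΣF_rep = (0.4788,-1.4363)
Δp = p'−p = (0.0239,-0.0718); α = Δx/Fx = (383/16000) / (383/800) = 1/20
check: Δy/Fy = (-1149/16000) / (-1149/800) = 1/20 ✓

α = 1/20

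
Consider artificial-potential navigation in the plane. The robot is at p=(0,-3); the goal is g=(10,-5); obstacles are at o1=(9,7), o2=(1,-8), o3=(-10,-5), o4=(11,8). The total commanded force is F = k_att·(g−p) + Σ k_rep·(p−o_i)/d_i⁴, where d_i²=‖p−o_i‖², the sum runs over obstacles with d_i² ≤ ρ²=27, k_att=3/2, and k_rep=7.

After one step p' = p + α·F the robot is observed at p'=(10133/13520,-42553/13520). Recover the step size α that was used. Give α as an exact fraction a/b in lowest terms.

F_att = 3/2·(g−p) = 3/2·(10,-2) = (15.0000,-3.0000)
o1: d²=181 > ρ²=27 → inactive
o2: d²=26 ≤ ρ²=27; F_rep = 7·(-1,5)/26² = (-0.0104,0.0518)
o3: d²=104 > ρ²=27 → inactive
o4: d²=242 > ρ²=27 → inactive
F = F_att + ΣF_rep = (14.9896,-2.9482)
Δp = p'−p = (0.7495,-0.1474); α = Δx/Fx = (10133/13520) / (10133/676) = 1/20
check: Δy/Fy = (-1993/13520) / (-1993/676) = 1/20 ✓

α = 1/20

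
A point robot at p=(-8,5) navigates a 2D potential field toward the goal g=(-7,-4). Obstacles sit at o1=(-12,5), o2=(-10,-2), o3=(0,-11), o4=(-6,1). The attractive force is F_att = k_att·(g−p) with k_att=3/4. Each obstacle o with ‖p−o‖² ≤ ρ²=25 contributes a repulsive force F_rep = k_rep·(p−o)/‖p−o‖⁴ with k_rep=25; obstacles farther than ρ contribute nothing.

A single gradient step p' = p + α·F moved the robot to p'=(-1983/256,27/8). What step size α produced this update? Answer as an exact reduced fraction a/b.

F_att = 3/4·(g−p) = 3/4·(1,-9) = (0.7500,-6.7500)
o1: d²=16 ≤ ρ²=25; F_rep = 25·(4,0)/16² = (0.3906,0.0000)
o2: d²=53 > ρ²=25 → inactive
o3: d²=320 > ρ²=25 → inactive
o4: d²=20 ≤ ρ²=25; F_rep = 25·(-2,4)/20² = (-0.1250,0.2500)
F = F_att + ΣF_rep = (1.0156,-6.5000)
Δp = p'−p = (0.2539,-1.6250); α = Δx/Fx = (65/256) / (65/64) = 1/4
check: Δy/Fy = (-13/8) / (-13/2) = 1/4 ✓

α = 1/4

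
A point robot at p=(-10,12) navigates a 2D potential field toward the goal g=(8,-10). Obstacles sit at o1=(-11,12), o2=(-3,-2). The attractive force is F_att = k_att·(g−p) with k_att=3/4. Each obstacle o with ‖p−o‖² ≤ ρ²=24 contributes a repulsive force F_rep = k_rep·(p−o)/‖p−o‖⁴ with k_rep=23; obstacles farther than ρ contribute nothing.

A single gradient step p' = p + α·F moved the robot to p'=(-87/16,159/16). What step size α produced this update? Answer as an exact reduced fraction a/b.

F_att = 3/4·(g−p) = 3/4·(18,-22) = (13.5000,-16.5000)
o1: d²=1 ≤ ρ²=24; F_rep = 23·(1,0)/1² = (23.0000,0.0000)
o2: d²=245 > ρ²=24 → inactive
F = F_att + ΣF_rep = (36.5000,-16.5000)
Δp = p'−p = (4.5625,-2.0625); α = Δx/Fx = (73/16) / (73/2) = 1/8
check: Δy/Fy = (-33/16) / (-33/2) = 1/8 ✓

α = 1/8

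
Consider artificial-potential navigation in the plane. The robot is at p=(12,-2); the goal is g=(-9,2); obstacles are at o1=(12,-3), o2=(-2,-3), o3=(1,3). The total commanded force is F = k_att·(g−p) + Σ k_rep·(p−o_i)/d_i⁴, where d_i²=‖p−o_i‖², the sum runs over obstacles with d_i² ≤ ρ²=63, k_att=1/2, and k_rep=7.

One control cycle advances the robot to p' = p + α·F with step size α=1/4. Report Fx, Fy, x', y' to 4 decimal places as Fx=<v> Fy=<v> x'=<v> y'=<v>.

F_att = 1/2·(g−p) = 1/2·(-21,4) = (-10.5000,2.0000)
o1: d²=1 ≤ ρ²=63; F_rep = 7·(0,1)/1² = (0.0000,7.0000)
o2: d²=197 > ρ²=63 → inactive
o3: d²=146 > ρ²=63 → inactive
F = F_att + ΣF_rep = (-10.5000,9.0000)
p' = p + 1/4·F = (9.3750,0.2500)

Fx=-10.5000 Fy=9.0000 x'=9.3750 y'=0.2500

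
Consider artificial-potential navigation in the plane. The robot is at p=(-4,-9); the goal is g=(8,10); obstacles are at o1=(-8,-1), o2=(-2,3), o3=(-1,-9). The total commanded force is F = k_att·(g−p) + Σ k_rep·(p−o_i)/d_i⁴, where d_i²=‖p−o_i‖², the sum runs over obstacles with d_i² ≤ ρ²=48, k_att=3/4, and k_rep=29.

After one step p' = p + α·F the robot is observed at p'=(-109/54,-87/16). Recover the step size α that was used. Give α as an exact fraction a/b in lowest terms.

α = 1/4

F_att = 3/4·(g−p) = 3/4·(12,19) = (9.0000,14.2500)
o1: d²=80 > ρ²=48 → inactive
o2: d²=148 > ρ²=48 → inactive
o3: d²=9 ≤ ρ²=48; F_rep = 29·(-3,0)/9² = (-1.0741,0.0000)
F = F_att + ΣF_rep = (7.9259,14.2500)
Δp = p'−p = (1.9815,3.5625); α = Δx/Fx = (107/54) / (214/27) = 1/4
check: Δy/Fy = (57/16) / (57/4) = 1/4 ✓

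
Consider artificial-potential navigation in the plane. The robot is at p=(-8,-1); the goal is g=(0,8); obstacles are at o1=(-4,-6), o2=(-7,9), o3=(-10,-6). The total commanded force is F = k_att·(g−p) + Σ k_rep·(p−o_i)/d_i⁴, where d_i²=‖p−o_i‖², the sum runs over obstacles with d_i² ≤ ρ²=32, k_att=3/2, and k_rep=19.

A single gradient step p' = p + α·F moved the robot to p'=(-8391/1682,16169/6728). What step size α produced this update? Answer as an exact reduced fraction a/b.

F_att = 3/2·(g−p) = 3/2·(8,9) = (12.0000,13.5000)
o1: d²=41 > ρ²=32 → inactive
o2: d²=101 > ρ²=32 → inactive
o3: d²=29 ≤ ρ²=32; F_rep = 19·(2,5)/29² = (0.0452,0.1130)
F = F_att + ΣF_rep = (12.0452,13.6130)
Δp = p'−p = (3.0113,3.4032); α = Δx/Fx = (5065/1682) / (10130/841) = 1/4
check: Δy/Fy = (22897/6728) / (22897/1682) = 1/4 ✓

α = 1/4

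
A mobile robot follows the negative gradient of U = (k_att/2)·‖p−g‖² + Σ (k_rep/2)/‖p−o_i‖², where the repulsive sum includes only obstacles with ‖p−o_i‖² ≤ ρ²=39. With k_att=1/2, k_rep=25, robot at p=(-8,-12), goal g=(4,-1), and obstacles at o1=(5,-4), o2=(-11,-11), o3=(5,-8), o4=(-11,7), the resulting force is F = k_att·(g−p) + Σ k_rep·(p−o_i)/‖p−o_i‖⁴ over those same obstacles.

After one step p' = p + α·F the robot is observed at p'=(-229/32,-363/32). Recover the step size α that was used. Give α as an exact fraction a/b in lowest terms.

α = 1/8

F_att = 1/2·(g−p) = 1/2·(12,11) = (6.0000,5.5000)
o1: d²=233 > ρ²=39 → inactive
o2: d²=10 ≤ ρ²=39; F_rep = 25·(3,-1)/10² = (0.7500,-0.2500)
o3: d²=185 > ρ²=39 → inactive
o4: d²=370 > ρ²=39 → inactive
F = F_att + ΣF_rep = (6.7500,5.2500)
Δp = p'−p = (0.8438,0.6562); α = Δx/Fx = (27/32) / (27/4) = 1/8
check: Δy/Fy = (21/32) / (21/4) = 1/8 ✓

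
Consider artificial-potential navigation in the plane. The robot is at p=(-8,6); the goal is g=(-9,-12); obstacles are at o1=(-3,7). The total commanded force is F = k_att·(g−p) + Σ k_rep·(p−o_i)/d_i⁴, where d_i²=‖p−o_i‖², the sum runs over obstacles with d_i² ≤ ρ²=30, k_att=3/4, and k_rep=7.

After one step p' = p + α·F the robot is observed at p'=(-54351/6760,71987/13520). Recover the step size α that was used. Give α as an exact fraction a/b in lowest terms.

α = 1/20

F_att = 3/4·(g−p) = 3/4·(-1,-18) = (-0.7500,-13.5000)
o1: d²=26 ≤ ρ²=30; F_rep = 7·(-5,-1)/26² = (-0.0518,-0.0104)
F = F_att + ΣF_rep = (-0.8018,-13.5104)
Δp = p'−p = (-0.0401,-0.6755); α = Δx/Fx = (-271/6760) / (-271/338) = 1/20
check: Δy/Fy = (-9133/13520) / (-9133/676) = 1/20 ✓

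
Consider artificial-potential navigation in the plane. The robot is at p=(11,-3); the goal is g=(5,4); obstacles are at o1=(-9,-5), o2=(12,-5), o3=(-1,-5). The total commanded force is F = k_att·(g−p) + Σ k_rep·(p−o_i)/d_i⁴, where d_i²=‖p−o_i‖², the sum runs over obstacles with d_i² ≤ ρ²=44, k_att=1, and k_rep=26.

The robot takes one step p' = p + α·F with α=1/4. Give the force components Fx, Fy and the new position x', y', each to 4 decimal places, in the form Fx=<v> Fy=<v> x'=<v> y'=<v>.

Fx=-7.0400 Fy=9.0800 x'=9.2400 y'=-0.7300

F_att = 1·(g−p) = 1·(-6,7) = (-6.0000,7.0000)
o1: d²=404 > ρ²=44 → inactive
o2: d²=5 ≤ ρ²=44; F_rep = 26·(-1,2)/5² = (-1.0400,2.0800)
o3: d²=148 > ρ²=44 → inactive
F = F_att + ΣF_rep = (-7.0400,9.0800)
p' = p + 1/4·F = (9.2400,-0.7300)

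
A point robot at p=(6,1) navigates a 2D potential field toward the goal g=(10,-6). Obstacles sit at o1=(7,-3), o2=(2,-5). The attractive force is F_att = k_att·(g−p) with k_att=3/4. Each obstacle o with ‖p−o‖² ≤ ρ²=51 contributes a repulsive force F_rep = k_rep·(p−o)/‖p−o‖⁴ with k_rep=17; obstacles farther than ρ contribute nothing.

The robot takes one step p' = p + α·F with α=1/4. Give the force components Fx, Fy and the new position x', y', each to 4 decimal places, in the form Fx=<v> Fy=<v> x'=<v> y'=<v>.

F_att = 3/4·(g−p) = 3/4·(4,-7) = (3.0000,-5.2500)
o1: d²=17 ≤ ρ²=51; F_rep = 17·(-1,4)/17² = (-0.0588,0.2353)
o2: d²=52 > ρ²=51 → inactive
F = F_att + ΣF_rep = (2.9412,-5.0147)
p' = p + 1/4·F = (6.7353,-0.2537)

Fx=2.9412 Fy=-5.0147 x'=6.7353 y'=-0.2537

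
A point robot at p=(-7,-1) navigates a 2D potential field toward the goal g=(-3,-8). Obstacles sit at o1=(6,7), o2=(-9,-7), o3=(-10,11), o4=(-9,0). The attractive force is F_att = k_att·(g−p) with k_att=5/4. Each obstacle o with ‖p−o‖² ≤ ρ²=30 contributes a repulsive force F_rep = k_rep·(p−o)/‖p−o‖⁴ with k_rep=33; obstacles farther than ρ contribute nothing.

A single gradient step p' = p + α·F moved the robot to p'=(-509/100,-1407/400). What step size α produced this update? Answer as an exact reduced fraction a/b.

F_att = 5/4·(g−p) = 5/4·(4,-7) = (5.0000,-8.7500)
o1: d²=233 > ρ²=30 → inactive
o2: d²=40 > ρ²=30 → inactive
o3: d²=153 > ρ²=30 → inactive
o4: d²=5 ≤ ρ²=30; F_rep = 33·(2,-1)/5² = (2.6400,-1.3200)
F = F_att + ΣF_rep = (7.6400,-10.0700)
Δp = p'−p = (1.9100,-2.5175); α = Δx/Fx = (191/100) / (191/25) = 1/4
check: Δy/Fy = (-1007/400) / (-1007/100) = 1/4 ✓

α = 1/4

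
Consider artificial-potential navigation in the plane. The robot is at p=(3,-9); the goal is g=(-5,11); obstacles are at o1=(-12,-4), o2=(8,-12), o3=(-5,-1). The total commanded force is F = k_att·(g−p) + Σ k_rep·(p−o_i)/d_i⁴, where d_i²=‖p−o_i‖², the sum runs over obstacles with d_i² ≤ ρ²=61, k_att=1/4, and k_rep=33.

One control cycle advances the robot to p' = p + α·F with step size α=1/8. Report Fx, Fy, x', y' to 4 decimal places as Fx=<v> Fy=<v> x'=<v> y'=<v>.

F_att = 1/4·(g−p) = 1/4·(-8,20) = (-2.0000,5.0000)
o1: d²=250 > ρ²=61 → inactive
o2: d²=34 ≤ ρ²=61; F_rep = 33·(-5,3)/34² = (-0.1427,0.0856)
o3: d²=128 > ρ²=61 → inactive
F = F_att + ΣF_rep = (-2.1427,5.0856)
p' = p + 1/8·F = (2.7322,-8.3643)

Fx=-2.1427 Fy=5.0856 x'=2.7322 y'=-8.3643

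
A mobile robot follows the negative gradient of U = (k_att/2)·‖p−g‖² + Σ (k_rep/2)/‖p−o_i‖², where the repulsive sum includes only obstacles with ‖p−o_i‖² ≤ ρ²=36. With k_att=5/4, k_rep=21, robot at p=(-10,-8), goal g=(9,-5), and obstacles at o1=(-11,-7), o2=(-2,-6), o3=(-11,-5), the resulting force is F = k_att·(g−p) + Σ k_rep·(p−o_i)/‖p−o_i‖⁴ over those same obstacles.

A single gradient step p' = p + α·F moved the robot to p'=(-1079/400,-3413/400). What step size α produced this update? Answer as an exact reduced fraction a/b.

F_att = 5/4·(g−p) = 5/4·(19,3) = (23.7500,3.7500)
o1: d²=2 ≤ ρ²=36; F_rep = 21·(1,-1)/2² = (5.2500,-5.2500)
o2: d²=68 > ρ²=36 → inactive
o3: d²=10 ≤ ρ²=36; F_rep = 21·(1,-3)/10² = (0.2100,-0.6300)
F = F_att + ΣF_rep = (29.2100,-2.1300)
Δp = p'−p = (7.3025,-0.5325); α = Δx/Fx = (2921/400) / (2921/100) = 1/4
check: Δy/Fy = (-213/400) / (-213/100) = 1/4 ✓

α = 1/4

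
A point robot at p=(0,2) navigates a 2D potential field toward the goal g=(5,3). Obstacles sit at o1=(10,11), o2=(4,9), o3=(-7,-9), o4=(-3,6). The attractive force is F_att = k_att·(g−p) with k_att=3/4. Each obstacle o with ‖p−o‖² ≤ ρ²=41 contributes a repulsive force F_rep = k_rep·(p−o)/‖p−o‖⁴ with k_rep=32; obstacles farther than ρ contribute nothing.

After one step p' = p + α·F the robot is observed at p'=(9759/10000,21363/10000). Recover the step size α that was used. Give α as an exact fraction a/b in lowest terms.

α = 1/4

F_att = 3/4·(g−p) = 3/4·(5,1) = (3.7500,0.7500)
o1: d²=181 > ρ²=41 → inactive
o2: d²=65 > ρ²=41 → inactive
o3: d²=170 > ρ²=41 → inactive
o4: d²=25 ≤ ρ²=41; F_rep = 32·(3,-4)/25² = (0.1536,-0.2048)
F = F_att + ΣF_rep = (3.9036,0.5452)
Δp = p'−p = (0.9759,0.1363); α = Δx/Fx = (9759/10000) / (9759/2500) = 1/4
check: Δy/Fy = (1363/10000) / (1363/2500) = 1/4 ✓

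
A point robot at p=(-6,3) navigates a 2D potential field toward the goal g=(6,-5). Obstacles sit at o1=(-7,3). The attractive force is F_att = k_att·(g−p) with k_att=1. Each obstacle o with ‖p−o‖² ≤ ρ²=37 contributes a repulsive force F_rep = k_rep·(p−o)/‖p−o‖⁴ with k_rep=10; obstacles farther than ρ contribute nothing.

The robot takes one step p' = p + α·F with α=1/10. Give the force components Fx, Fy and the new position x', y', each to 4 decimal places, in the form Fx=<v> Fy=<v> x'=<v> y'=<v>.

Fx=22.0000 Fy=-8.0000 x'=-3.8000 y'=2.2000

F_att = 1·(g−p) = 1·(12,-8) = (12.0000,-8.0000)
o1: d²=1 ≤ ρ²=37; F_rep = 10·(1,0)/1² = (10.0000,0.0000)
F = F_att + ΣF_rep = (22.0000,-8.0000)
p' = p + 1/10·F = (-3.8000,2.2000)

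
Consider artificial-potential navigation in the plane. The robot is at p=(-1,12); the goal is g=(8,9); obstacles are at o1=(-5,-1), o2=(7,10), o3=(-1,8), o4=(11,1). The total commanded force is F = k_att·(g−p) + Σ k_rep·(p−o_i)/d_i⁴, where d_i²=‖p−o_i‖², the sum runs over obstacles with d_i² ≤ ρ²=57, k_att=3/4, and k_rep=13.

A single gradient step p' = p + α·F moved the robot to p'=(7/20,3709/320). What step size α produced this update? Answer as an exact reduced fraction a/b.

α = 1/5

F_att = 3/4·(g−p) = 3/4·(9,-3) = (6.7500,-2.2500)
o1: d²=185 > ρ²=57 → inactive
o2: d²=68 > ρ²=57 → inactive
o3: d²=16 ≤ ρ²=57; F_rep = 13·(0,4)/16² = (0.0000,0.2031)
o4: d²=265 > ρ²=57 → inactive
F = F_att + ΣF_rep = (6.7500,-2.0469)
Δp = p'−p = (1.3500,-0.4094); α = Δx/Fx = (27/20) / (27/4) = 1/5
check: Δy/Fy = (-131/320) / (-131/64) = 1/5 ✓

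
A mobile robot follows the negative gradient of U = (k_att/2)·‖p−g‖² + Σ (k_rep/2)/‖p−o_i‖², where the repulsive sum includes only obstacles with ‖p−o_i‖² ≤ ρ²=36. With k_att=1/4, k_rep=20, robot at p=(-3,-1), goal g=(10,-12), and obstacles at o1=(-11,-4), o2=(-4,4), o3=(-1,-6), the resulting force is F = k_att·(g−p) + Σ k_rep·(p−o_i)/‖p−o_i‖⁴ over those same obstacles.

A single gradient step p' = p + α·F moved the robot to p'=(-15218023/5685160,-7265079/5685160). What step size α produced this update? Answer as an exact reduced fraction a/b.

α = 1/10

F_att = 1/4·(g−p) = 1/4·(13,-11) = (3.2500,-2.7500)
o1: d²=73 > ρ²=36 → inactive
o2: d²=26 ≤ ρ²=36; F_rep = 20·(1,-5)/26² = (0.0296,-0.1479)
o3: d²=29 ≤ ρ²=36; F_rep = 20·(-2,5)/29² = (-0.0476,0.1189)
F = F_att + ΣF_rep = (3.2320,-2.7790)
Δp = p'−p = (0.3232,-0.2779); α = Δx/Fx = (1837457/5685160) / (1837457/568516) = 1/10
check: Δy/Fy = (-1579919/5685160) / (-1579919/568516) = 1/10 ✓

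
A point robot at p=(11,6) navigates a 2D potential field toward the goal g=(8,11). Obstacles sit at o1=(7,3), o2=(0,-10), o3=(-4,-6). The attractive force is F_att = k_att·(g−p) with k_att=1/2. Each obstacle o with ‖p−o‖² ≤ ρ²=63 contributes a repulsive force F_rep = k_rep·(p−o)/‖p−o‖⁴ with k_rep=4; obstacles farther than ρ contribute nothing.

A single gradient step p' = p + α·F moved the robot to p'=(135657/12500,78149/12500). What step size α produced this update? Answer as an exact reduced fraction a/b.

F_att = 1/2·(g−p) = 1/2·(-3,5) = (-1.5000,2.5000)
o1: d²=25 ≤ ρ²=63; F_rep = 4·(4,3)/25² = (0.0256,0.0192)
o2: d²=377 > ρ²=63 → inactive
o3: d²=369 > ρ²=63 → inactive
F = F_att + ΣF_rep = (-1.4744,2.5192)
Δp = p'−p = (-0.1474,0.2519); α = Δx/Fx = (-1843/12500) / (-1843/1250) = 1/10
check: Δy/Fy = (3149/12500) / (3149/1250) = 1/10 ✓

α = 1/10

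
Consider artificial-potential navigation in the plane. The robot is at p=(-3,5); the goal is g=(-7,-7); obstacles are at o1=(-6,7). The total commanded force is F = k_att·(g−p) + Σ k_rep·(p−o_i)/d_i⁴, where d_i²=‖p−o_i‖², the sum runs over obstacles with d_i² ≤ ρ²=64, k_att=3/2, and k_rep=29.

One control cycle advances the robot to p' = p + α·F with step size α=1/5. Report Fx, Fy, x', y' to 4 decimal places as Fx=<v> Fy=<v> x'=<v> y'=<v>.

Fx=-5.4852 Fy=-18.3432 x'=-4.0970 y'=1.3314

F_att = 3/2·(g−p) = 3/2·(-4,-12) = (-6.0000,-18.0000)
o1: d²=13 ≤ ρ²=64; F_rep = 29·(3,-2)/13² = (0.5148,-0.3432)
F = F_att + ΣF_rep = (-5.4852,-18.3432)
p' = p + 1/5·F = (-4.0970,1.3314)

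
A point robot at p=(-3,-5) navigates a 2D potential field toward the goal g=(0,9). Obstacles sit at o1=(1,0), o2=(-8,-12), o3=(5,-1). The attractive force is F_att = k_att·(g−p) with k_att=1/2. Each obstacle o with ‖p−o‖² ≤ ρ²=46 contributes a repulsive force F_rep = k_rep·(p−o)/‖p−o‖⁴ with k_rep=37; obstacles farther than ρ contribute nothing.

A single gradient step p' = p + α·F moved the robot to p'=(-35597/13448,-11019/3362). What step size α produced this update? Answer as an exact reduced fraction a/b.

F_att = 1/2·(g−p) = 1/2·(3,14) = (1.5000,7.0000)
o1: d²=41 ≤ ρ²=46; F_rep = 37·(-4,-5)/41² = (-0.0880,-0.1101)
o2: d²=74 > ρ²=46 → inactive
o3: d²=80 > ρ²=46 → inactive
F = F_att + ΣF_rep = (1.4120,6.8899)
Δp = p'−p = (0.3530,1.7225); α = Δx/Fx = (4747/13448) / (4747/3362) = 1/4
check: Δy/Fy = (5791/3362) / (11582/1681) = 1/4 ✓

α = 1/4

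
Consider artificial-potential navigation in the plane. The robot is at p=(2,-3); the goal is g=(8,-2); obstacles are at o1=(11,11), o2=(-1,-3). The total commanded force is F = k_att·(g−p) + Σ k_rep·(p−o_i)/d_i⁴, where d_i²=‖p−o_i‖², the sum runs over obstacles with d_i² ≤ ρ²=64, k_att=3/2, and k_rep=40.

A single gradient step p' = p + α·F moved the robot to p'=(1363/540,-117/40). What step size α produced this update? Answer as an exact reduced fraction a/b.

α = 1/20

F_att = 3/2·(g−p) = 3/2·(6,1) = (9.0000,1.5000)
o1: d²=277 > ρ²=64 → inactive
o2: d²=9 ≤ ρ²=64; F_rep = 40·(3,0)/9² = (1.4815,0.0000)
F = F_att + ΣF_rep = (10.4815,1.5000)
Δp = p'−p = (0.5241,0.0750); α = Δx/Fx = (283/540) / (283/27) = 1/20
check: Δy/Fy = (3/40) / (3/2) = 1/20 ✓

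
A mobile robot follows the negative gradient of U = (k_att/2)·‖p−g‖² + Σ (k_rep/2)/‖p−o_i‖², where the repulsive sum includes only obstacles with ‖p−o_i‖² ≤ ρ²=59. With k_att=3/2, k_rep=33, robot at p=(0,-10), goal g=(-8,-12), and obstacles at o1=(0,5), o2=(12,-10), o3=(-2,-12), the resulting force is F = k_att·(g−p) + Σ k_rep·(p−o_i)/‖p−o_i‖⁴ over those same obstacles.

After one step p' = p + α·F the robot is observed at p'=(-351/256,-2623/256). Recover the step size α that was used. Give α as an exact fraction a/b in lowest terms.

F_att = 3/2·(g−p) = 3/2·(-8,-2) = (-12.0000,-3.0000)
o1: d²=225 > ρ²=59 → inactive
o2: d²=144 > ρ²=59 → inactive
o3: d²=8 ≤ ρ²=59; F_rep = 33·(2,2)/8² = (1.0312,1.0312)
F = F_att + ΣF_rep = (-10.9688,-1.9688)
Δp = p'−p = (-1.3711,-0.2461); α = Δx/Fx = (-351/256) / (-351/32) = 1/8
check: Δy/Fy = (-63/256) / (-63/32) = 1/8 ✓

α = 1/8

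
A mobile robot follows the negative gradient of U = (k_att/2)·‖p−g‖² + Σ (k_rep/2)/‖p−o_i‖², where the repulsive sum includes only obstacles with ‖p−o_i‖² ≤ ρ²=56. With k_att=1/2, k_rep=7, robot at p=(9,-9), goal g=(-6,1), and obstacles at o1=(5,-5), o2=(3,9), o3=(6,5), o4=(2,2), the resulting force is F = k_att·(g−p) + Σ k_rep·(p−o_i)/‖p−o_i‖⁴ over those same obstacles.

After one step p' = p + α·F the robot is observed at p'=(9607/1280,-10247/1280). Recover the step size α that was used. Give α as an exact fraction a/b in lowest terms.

α = 1/5

F_att = 1/2·(g−p) = 1/2·(-15,10) = (-7.5000,5.0000)
o1: d²=32 ≤ ρ²=56; F_rep = 7·(4,-4)/32² = (0.0273,-0.0273)
o2: d²=360 > ρ²=56 → inactive
o3: d²=205 > ρ²=56 → inactive
o4: d²=170 > ρ²=56 → inactive
F = F_att + ΣF_rep = (-7.4727,4.9727)
Δp = p'−p = (-1.4945,0.9945); α = Δx/Fx = (-1913/1280) / (-1913/256) = 1/5
check: Δy/Fy = (1273/1280) / (1273/256) = 1/5 ✓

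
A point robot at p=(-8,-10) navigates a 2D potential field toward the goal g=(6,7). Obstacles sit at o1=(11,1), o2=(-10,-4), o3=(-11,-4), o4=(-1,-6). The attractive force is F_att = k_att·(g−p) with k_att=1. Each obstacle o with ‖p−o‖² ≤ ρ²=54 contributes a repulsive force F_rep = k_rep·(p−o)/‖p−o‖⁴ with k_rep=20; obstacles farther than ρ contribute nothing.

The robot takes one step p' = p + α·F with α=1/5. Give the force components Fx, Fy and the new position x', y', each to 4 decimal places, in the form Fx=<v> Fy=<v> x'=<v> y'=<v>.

F_att = 1·(g−p) = 1·(14,17) = (14.0000,17.0000)
o1: d²=482 > ρ²=54 → inactive
o2: d²=40 ≤ ρ²=54; F_rep = 20·(2,-6)/40² = (0.0250,-0.0750)
o3: d²=45 ≤ ρ²=54; F_rep = 20·(3,-6)/45² = (0.0296,-0.0593)
o4: d²=65 > ρ²=54 → inactive
F = F_att + ΣF_rep = (14.0546,16.8657)
p' = p + 1/5·F = (-5.1891,-6.6269)

Fx=14.0546 Fy=16.8657 x'=-5.1891 y'=-6.6269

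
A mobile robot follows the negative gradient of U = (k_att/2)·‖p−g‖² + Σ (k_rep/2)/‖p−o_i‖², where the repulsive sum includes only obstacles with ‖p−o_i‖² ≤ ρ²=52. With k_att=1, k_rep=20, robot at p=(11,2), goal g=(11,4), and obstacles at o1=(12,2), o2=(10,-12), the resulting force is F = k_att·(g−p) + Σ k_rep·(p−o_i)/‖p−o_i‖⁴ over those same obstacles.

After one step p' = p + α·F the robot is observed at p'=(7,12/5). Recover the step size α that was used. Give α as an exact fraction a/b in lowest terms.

F_att = 1·(g−p) = 1·(0,2) = (0.0000,2.0000)
o1: d²=1 ≤ ρ²=52; F_rep = 20·(-1,0)/1² = (-20.0000,0.0000)
o2: d²=197 > ρ²=52 → inactive
F = F_att + ΣF_rep = (-20.0000,2.0000)
Δp = p'−p = (-4.0000,0.4000); α = Δx/Fx = (-4) / (-20) = 1/5
check: Δy/Fy = (2/5) / (2) = 1/5 ✓

α = 1/5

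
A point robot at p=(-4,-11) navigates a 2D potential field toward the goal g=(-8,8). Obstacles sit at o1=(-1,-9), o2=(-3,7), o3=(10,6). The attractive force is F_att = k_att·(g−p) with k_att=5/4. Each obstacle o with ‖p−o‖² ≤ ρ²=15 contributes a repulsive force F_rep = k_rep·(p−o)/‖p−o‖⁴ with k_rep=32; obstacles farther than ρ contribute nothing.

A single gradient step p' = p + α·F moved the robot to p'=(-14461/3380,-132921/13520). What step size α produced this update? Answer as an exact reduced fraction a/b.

α = 1/20

F_att = 5/4·(g−p) = 5/4·(-4,19) = (-5.0000,23.7500)
o1: d²=13 ≤ ρ²=15; F_rep = 32·(-3,-2)/13² = (-0.5680,-0.3787)
o2: d²=325 > ρ²=15 → inactive
o3: d²=485 > ρ²=15 → inactive
F = F_att + ΣF_rep = (-5.5680,23.3713)
Δp = p'−p = (-0.2784,1.1686); α = Δx/Fx = (-941/3380) / (-941/169) = 1/20
check: Δy/Fy = (15799/13520) / (15799/676) = 1/20 ✓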